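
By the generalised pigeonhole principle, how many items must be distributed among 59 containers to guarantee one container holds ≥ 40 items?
n = (40 − 1)·59 + 1 = 2302

By the generalised pigeonhole principle, to guarantee some box contains ≥ r objects we need more than (r − 1) · k objects total. Threshold: n = (r − 1) · k + 1. With r = 40 and k = 59: n = 39 · 59 + 1 = 2301 + 1 = 2302. For n = 2301 = 39 · 59, we can put exactly 39 objects in every box, avoiding 40 in any single one — so 2302 is tight.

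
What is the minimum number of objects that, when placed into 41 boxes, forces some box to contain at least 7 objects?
n = (7 − 1)·41 + 1 = 247

By the generalised pigeonhole principle, to guarantee some box contains ≥ r objects we need more than (r − 1) · k objects total. Threshold: n = (r − 1) · k + 1. With r = 7 and k = 41: n = 6 · 41 + 1 = 246 + 1 = 247. For n = 246 = 6 · 41, we can put exactly 6 objects in every box, avoiding 7 in any single one — so 247 is tight.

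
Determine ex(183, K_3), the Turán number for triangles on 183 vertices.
ex(183, K_3) = ⌊183^2/4⌋ = 8372

Mantel (1907): a triangle-free graph on n vertices has at most ⌊n^2/4⌋ edges, with equality for the complete bipartite graph K_{⌊n/2⌋, ⌈n/2⌉}. For n = 183: ⌊183^2/4⌋ = ⌊33489/4⌋ = 8372. The extremal graph is K_{91, 92}, which has 91·92 = 8372 edges.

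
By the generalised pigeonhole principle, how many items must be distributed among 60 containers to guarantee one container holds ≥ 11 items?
n = (11 − 1)·60 + 1 = 601

By the generalised pigeonhole principle, to guarantee some box contains ≥ r objects we need more than (r − 1) · k objects total. Threshold: n = (r − 1) · k + 1. With r = 11 and k = 60: n = 10 · 60 + 1 = 600 + 1 = 601. For n = 600 = 10 · 60, we can put exactly 10 objects in every box, avoiding 11 in any single one — so 601 is tight.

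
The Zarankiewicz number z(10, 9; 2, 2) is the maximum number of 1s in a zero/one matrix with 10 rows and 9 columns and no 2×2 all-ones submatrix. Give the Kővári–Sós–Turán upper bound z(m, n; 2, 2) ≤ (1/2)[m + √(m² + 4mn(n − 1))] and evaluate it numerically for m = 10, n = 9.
z(10, 9; 2, 2) ≤ (1/2)[10 + √(10² + 4·10·9·8)] = (1/2)[10 + √2980] = 32.2947

Kővári–Sós–Turán: let r_1, ..., r_10 be the row sums and z = Σ r_i the total number of 1s. Each pair of columns can share at most one row with both entries 1 (else a 2×2 all-ones block appears), so Σ_i C(r_i, 2) ≤ C(9, 2) = 36. By convexity Σ_i C(r_i, 2) ≥ 10·C(z/10, 2) = z(z − 10)/(2·10), giving z² − 10z − 10·9·8 ≤ 0 and hence z ≤ (1/2)[10 + √(100 + 4·720)] = (1/2)[10 + √2980] ≈ (1/2)(10 + 54.5894) = 32.2947.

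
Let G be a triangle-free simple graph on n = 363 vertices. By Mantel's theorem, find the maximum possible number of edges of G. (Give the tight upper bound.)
ex(363, K_3) = ⌊363^2/4⌋ = 32942

Mantel (1907): a triangle-free graph on n vertices has at most ⌊n^2/4⌋ edges, with equality for the complete bipartite graph K_{⌊n/2⌋, ⌈n/2⌉}. For n = 363: ⌊363^2/4⌋ = ⌊131769/4⌋ = 32942. The extremal graph is K_{181, 182}, which has 181·182 = 32942 edges.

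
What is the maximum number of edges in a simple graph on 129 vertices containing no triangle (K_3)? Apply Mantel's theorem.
ex(129, K_3) = ⌊129^2/4⌋ = 4160

Mantel (1907): a triangle-free graph on n vertices has at most ⌊n^2/4⌋ edges, with equality for the complete bipartite graph K_{⌊n/2⌋, ⌈n/2⌉}. For n = 129: ⌊129^2/4⌋ = ⌊16641/4⌋ = 4160. The extremal graph is K_{64, 65}, which has 64·65 = 4160 edges.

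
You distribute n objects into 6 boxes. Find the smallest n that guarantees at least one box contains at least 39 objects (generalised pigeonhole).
n = (39 − 1)·6 + 1 = 229

By the generalised pigeonhole principle, to guarantee some box contains ≥ r objects we need more than (r − 1) · k objects total. Threshold: n = (r − 1) · k + 1. With r = 39 and k = 6: n = 38 · 6 + 1 = 228 + 1 = 229. For n = 228 = 38 · 6, we can put exactly 38 objects in every box, avoiding 39 in any single one — so 229 is tight.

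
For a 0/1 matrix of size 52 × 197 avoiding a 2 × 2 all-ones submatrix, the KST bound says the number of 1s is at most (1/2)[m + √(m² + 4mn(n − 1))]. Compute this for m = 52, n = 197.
z(52, 197; 2, 2) ≤ (1/2)[52 + √(52² + 4·52·197·196)] = (1/2)[52 + √8034000] = 1443.2156

Kővári–Sós–Turán: let r_1, ..., r_52 be the row sums and z = Σ r_i the total number of 1s. Each pair of columns can share at most one row with both entries 1 (else a 2×2 all-ones block appears), so Σ_i C(r_i, 2) ≤ C(197, 2) = 19306. By convexity Σ_i C(r_i, 2) ≥ 52·C(z/52, 2) = z(z − 52)/(2·52), giving z² − 52z − 52·197·196 ≤ 0 and hence z ≤ (1/2)[52 + √(2704 + 4·2007824)] = (1/2)[52 + √8034000] ≈ (1/2)(52 + 2834.4312) = 1443.2156.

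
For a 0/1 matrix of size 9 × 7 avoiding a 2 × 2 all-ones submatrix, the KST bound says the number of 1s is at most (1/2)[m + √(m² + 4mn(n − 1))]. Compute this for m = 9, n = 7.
z(9, 7; 2, 2) ≤ (1/2)[9 + √(9² + 4·9·7·6)] = (1/2)[9 + √1593] = 24.4562

Kővári–Sós–Turán: let r_1, ..., r_9 be the row sums and z = Σ r_i the total number of 1s. Each pair of columns can share at most one row with both entries 1 (else a 2×2 all-ones block appears), so Σ_i C(r_i, 2) ≤ C(7, 2) = 21. By convexity Σ_i C(r_i, 2) ≥ 9·C(z/9, 2) = z(z − 9)/(2·9), giving z² − 9z − 9·7·6 ≤ 0 and hence z ≤ (1/2)[9 + √(81 + 4·378)] = (1/2)[9 + √1593] ≈ (1/2)(9 + 39.9124) = 24.4562.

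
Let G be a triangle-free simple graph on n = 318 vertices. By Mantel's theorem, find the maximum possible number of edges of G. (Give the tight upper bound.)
ex(318, K_3) = ⌊318^2/4⌋ = 25281

Mantel (1907): a triangle-free graph on n vertices has at most ⌊n^2/4⌋ edges, with equality for the complete bipartite graph K_{⌊n/2⌋, ⌈n/2⌉}. For n = 318: ⌊318^2/4⌋ = ⌊101124/4⌋ = 25281. The extremal graph is K_{159, 159}, which has 159·159 = 25281 edges.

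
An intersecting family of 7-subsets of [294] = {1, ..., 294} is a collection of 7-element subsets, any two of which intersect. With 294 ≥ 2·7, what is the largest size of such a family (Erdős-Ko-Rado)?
max |F| = C(293, 6) = 834640189104

The Erdős-Ko-Rado theorem states: for n ≥ 2k, an intersecting family of k-subsets of an n-element set has size at most C(n − 1, k − 1), with equality for 'star' families {A ⊆ [n] : |A| = k, i ∈ A} (fix an element i). For n = 294, k = 7: C(293, 6) = 834640189104.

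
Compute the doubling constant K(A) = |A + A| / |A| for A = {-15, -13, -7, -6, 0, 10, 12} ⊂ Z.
K = |A + A| / |A| = 26/7

Enumerate A + A = {a + b : a, b ∈ A}. With |A| = 7, there are |A|^2 = 49 ordered sum pairs; collecting distinct values, A + A = {-30, -28, -26, -22, -21, -20, -19, -15, -14, -13, -12, -7, -6, -5, -3, -1, 0, 3, 4, 5, 6, 10, 12, 20, 22, 24}, so |A + A| = 26. Thus K = 26/7. For comparison, the minimum possible |A + A| over all 7-element sets is 2·7 − 1 = 13 (so min K = 13/7), attained only by arithmetic progressions.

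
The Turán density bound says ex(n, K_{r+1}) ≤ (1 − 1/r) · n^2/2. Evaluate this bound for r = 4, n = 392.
Turán density bound = (3/4) · 392^2/2 = 57624

Turán's theorem: ex(n, K_{r+1}) is achieved by the complete r-partite Turán graph T(n, r) with parts as balanced as possible, and is at most (1 − 1/r) · n^2/2. For r = 4, n = 392: the density bound is (3/4) · 153664/2 = 57624. Since 4 ∣ 392, the Turán graph T(392, 4) has parts of equal size 98, and its edge count e(T(392, 4)) = 57624 attains the density bound exactly.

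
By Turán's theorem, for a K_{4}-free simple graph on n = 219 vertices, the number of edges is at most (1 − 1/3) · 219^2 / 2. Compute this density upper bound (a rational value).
Turán density bound = (2/3) · 219^2/2 = 15987

Turán's theorem: ex(n, K_{r+1}) is achieved by the complete r-partite Turán graph T(n, r) with parts as balanced as possible, and is at most (1 − 1/r) · n^2/2. For r = 3, n = 219: the density bound is (2/3) · 47961/2 = 15987. Since 3 ∣ 219, the Turán graph T(219, 3) has parts of equal size 73, and its edge count e(T(219, 3)) = 15987 attains the density bound exactly.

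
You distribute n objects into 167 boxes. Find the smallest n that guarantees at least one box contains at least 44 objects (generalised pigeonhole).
n = (44 − 1)·167 + 1 = 7182

By the generalised pigeonhole principle, to guarantee some box contains ≥ r objects we need more than (r − 1) · k objects total. Threshold: n = (r − 1) · k + 1. With r = 44 and k = 167: n = 43 · 167 + 1 = 7181 + 1 = 7182. For n = 7181 = 43 · 167, we can put exactly 43 objects in every box, avoiding 44 in any single one — so 7182 is tight.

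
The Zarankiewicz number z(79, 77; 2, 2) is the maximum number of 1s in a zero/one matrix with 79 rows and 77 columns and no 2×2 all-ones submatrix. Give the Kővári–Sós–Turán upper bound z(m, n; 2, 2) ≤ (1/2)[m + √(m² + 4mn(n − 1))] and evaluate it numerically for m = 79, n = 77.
z(79, 77; 2, 2) ≤ (1/2)[79 + √(79² + 4·79·77·76)] = (1/2)[79 + √1855473] = 720.5787

Kővári–Sós–Turán: let r_1, ..., r_79 be the row sums and z = Σ r_i the total number of 1s. Each pair of columns can share at most one row with both entries 1 (else a 2×2 all-ones block appears), so Σ_i C(r_i, 2) ≤ C(77, 2) = 2926. By convexity Σ_i C(r_i, 2) ≥ 79·C(z/79, 2) = z(z − 79)/(2·79), giving z² − 79z − 79·77·76 ≤ 0 and hence z ≤ (1/2)[79 + √(6241 + 4·462308)] = (1/2)[79 + √1855473] ≈ (1/2)(79 + 1362.1575) = 720.5787.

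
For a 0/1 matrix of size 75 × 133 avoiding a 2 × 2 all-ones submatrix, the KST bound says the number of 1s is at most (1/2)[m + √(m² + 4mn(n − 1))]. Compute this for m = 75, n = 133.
z(75, 133; 2, 2) ≤ (1/2)[75 + √(75² + 4·75·133·132)] = (1/2)[75 + √5272425] = 1185.5881

Kővári–Sós–Turán: let r_1, ..., r_75 be the row sums and z = Σ r_i the total number of 1s. Each pair of columns can share at most one row with both entries 1 (else a 2×2 all-ones block appears), so Σ_i C(r_i, 2) ≤ C(133, 2) = 8778. By convexity Σ_i C(r_i, 2) ≥ 75·C(z/75, 2) = z(z − 75)/(2·75), giving z² − 75z − 75·133·132 ≤ 0 and hence z ≤ (1/2)[75 + √(5625 + 4·1316700)] = (1/2)[75 + √5272425] ≈ (1/2)(75 + 2296.1762) = 1185.5881.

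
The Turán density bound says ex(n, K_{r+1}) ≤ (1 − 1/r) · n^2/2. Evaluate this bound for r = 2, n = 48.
Turán density bound = (1/2) · 48^2/2 = 576

Turán's theorem: ex(n, K_{r+1}) is achieved by the complete r-partite Turán graph T(n, r) with parts as balanced as possible, and is at most (1 − 1/r) · n^2/2. For r = 2, n = 48: the density bound is (1/2) · 2304/2 = 576. Since 2 ∣ 48, the Turán graph T(48, 2) has parts of equal size 24, and its edge count e(T(48, 2)) = 576 attains the density bound exactly.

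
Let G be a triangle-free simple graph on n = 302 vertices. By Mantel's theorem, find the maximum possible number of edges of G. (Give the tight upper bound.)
ex(302, K_3) = ⌊302^2/4⌋ = 22801

Mantel (1907): a triangle-free graph on n vertices has at most ⌊n^2/4⌋ edges, with equality for the complete bipartite graph K_{⌊n/2⌋, ⌈n/2⌉}. For n = 302: ⌊302^2/4⌋ = ⌊91204/4⌋ = 22801. The extremal graph is K_{151, 151}, which has 151·151 = 22801 edges.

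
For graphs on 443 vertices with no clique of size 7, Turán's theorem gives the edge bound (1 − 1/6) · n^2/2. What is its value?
Turán density bound = (5/6) · 443^2/2 = 981245/12 ≈ 81770.4167

Turán's theorem: ex(n, K_{r+1}) is achieved by the complete r-partite Turán graph T(n, r) with parts as balanced as possible, and is at most (1 − 1/r) · n^2/2. For r = 6, n = 443: the density bound is (5/6) · 196249/2 = 981245/12 ≈ 81770.4167. The integer-valued extremum is e(T(443, 6)) = 81770, which is strictly less than the density bound 981245/12 since 6 ∤ 443 (the parts of T(443, 6) cannot all be equal).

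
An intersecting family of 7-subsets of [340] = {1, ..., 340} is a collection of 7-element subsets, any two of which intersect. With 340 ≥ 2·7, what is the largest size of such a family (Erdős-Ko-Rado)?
max |F| = C(339, 6) = 2016249878188

Erdős-Ko-Rado (1961): when n ≥ 2k, max |F| = C(n−1, k−1). The bound is attained by the star {A : i ∈ A} for any fixed i ∈ [n]. Here C(340−1, 7−1) = C(339, 6) = 2016249878188.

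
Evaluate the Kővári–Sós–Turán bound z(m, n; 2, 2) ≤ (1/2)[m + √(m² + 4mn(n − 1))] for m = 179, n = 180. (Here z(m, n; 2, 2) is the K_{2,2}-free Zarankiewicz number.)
z(179, 180; 2, 2) ≤ (1/2)[179 + √(179² + 4·179·180·179)] = (1/2)[179 + √23101561] = 2492.7042

Kővári–Sós–Turán: let r_1, ..., r_179 be the row sums and z = Σ r_i the total number of 1s. Each pair of columns can share at most one row with both entries 1 (else a 2×2 all-ones block appears), so Σ_i C(r_i, 2) ≤ C(180, 2) = 16110. By convexity Σ_i C(r_i, 2) ≥ 179·C(z/179, 2) = z(z − 179)/(2·179), giving z² − 179z − 179·180·179 ≤ 0 and hence z ≤ (1/2)[179 + √(32041 + 4·5767380)] = (1/2)[179 + √23101561] ≈ (1/2)(179 + 4806.4083) = 2492.7042.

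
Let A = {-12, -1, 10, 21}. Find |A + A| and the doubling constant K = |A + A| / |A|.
K = |A + A| / |A| = 7/4

Enumerate A + A = {a + b : a, b ∈ A}. With |A| = 4, there are |A|^2 = 16 ordered sum pairs; collecting distinct values, A + A = {-24, -13, -2, 9, 20, 31, 42}, so |A + A| = 7. Thus K = 7/4. Here |A + A| = 2|A| − 1 = 7, the minimum possible — so K = 7/4 is minimal, which holds iff A is an arithmetic progression.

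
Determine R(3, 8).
R(3, 8) = 28

Lower bound: an explicit 2-colouring of K_{27} (typically a Paley-type or other structured construction) avoids a red K_3 and a blue K_8, showing R(3, 8) > 27.
Upper bound: the simple Erdős–Szekeres recurrence only gives R(3, 8) ≤ 31; the tight bound R(3, 8) ≤ 28 requires a sharper case analysis (or computer search) of 2-colourings of K_{28}.
Hence R(3, 8) = 28.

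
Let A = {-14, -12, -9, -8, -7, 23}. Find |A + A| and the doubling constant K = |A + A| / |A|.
K = |A + A| / |A| = 19/6

Enumerate A + A = {a + b : a, b ∈ A}. With |A| = 6, there are |A|^2 = 36 ordered sum pairs; collecting distinct values, A + A = {-28, -26, -24, -23, -22, -21, -20, -19, -18, -17, -16, -15, -14, 9, 11, 14, 15, 16, 46}, so |A + A| = 19. Thus K = 19/6. For comparison, the minimum possible |A + A| over all 6-element sets is 2·6 − 1 = 11 (so min K = 11/6), attained only by arithmetic progressions.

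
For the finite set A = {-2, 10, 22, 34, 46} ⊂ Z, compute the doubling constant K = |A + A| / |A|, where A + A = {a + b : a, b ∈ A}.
K = |A + A| / |A| = 9/5

Enumerate A + A = {a + b : a, b ∈ A}. With |A| = 5, there are |A|^2 = 25 ordered sum pairs; collecting distinct values, A + A = {-4, 8, 20, 32, 44, 56, 68, 80, 92}, so |A + A| = 9. Thus K = 9/5. Here |A + A| = 2|A| − 1 = 9, the minimum possible — so K = 9/5 is minimal, which holds iff A is an arithmetic progression.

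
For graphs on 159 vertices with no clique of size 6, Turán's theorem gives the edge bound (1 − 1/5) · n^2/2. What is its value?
Turán density bound = (4/5) · 159^2/2 = 50562/5 ≈ 10112.4

Turán's theorem: ex(n, K_{r+1}) is achieved by the complete r-partite Turán graph T(n, r) with parts as balanced as possible, and is at most (1 − 1/r) · n^2/2. For r = 5, n = 159: the density bound is (4/5) · 25281/2 = 50562/5 ≈ 10112.4. The integer-valued extremum is e(T(159, 5)) = 10112, which is strictly less than the density bound 50562/5 since 5 ∤ 159 (the parts of T(159, 5) cannot all be equal).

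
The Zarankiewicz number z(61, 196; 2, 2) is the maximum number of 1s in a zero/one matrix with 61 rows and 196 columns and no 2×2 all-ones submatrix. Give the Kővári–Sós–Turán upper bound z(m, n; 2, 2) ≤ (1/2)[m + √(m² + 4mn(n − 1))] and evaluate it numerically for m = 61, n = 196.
z(61, 196; 2, 2) ≤ (1/2)[61 + √(61² + 4·61·196·195)] = (1/2)[61 + √9329401] = 1557.7034

Kővári–Sós–Turán: let r_1, ..., r_61 be the row sums and z = Σ r_i the total number of 1s. Each pair of columns can share at most one row with both entries 1 (else a 2×2 all-ones block appears), so Σ_i C(r_i, 2) ≤ C(196, 2) = 19110. By convexity Σ_i C(r_i, 2) ≥ 61·C(z/61, 2) = z(z − 61)/(2·61), giving z² − 61z − 61·196·195 ≤ 0 and hence z ≤ (1/2)[61 + √(3721 + 4·2331420)] = (1/2)[61 + √9329401] ≈ (1/2)(61 + 3054.4068) = 1557.7034.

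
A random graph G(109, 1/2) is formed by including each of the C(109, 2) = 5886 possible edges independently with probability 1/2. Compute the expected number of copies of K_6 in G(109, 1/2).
E[# K_6] = C(109, 6) · (1/2)^C(6, 2) = 2025023364 / 2^15 = 506255841/8192 ≈ 61798.808716

For each 6-subset S of vertices (there are C(109, 6) = 2025023364 such S), let X_S = 1 if S induces a K_6 (all C(6, 2) = 15 edges present). Then P(X_S = 1) = (1/2)^15 = 1/32768. By linearity of expectation, E[# K_6] = C(109, 6) · (1/2)^15 = 2025023364 / 32768 = 506255841/8192 ≈ 61798.808716.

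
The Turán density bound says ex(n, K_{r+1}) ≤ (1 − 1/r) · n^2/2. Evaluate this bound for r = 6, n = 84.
Turán density bound = (5/6) · 84^2/2 = 2940

Turán's theorem: ex(n, K_{r+1}) is achieved by the complete r-partite Turán graph T(n, r) with parts as balanced as possible, and is at most (1 − 1/r) · n^2/2. For r = 6, n = 84: the density bound is (5/6) · 7056/2 = 2940. Since 6 ∣ 84, the Turán graph T(84, 6) has parts of equal size 14, and its edge count e(T(84, 6)) = 2940 attains the density bound exactly.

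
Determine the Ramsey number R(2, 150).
R(2, 150) = 150

R(2, k) = k for all k ≥ 2: in a 2-colouring of K_k, either some edge is red (a red K_2) or all edges are blue (a blue K_k). And K_{149} coloured all-blue has no blue K_150, so R(2, 150) > 149. Hence R(2, 150) = 150.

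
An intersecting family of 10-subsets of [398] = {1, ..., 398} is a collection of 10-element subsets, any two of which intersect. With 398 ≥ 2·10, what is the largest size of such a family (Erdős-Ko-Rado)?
max |F| = C(397, 9) = 616148733906500795

Erdős-Ko-Rado (1961): when n ≥ 2k, max |F| = C(n−1, k−1). The bound is attained by the star {A : i ∈ A} for any fixed i ∈ [n]. Here C(398−1, 10−1) = C(397, 9) = 616148733906500795.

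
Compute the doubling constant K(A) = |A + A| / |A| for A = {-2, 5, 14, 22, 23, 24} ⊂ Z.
K = |A + A| / |A| = 19/6

Enumerate A + A = {a + b : a, b ∈ A}. With |A| = 6, there are |A|^2 = 36 ordered sum pairs; collecting distinct values, A + A = {-4, 3, 10, 12, 19, 20, 21, 22, 27, 28, 29, 36, 37, 38, 44, 45, 46, 47, 48}, so |A + A| = 19. Thus K = 19/6. For comparison, the minimum possible |A + A| over all 6-element sets is 2·6 − 1 = 11 (so min K = 11/6), attained only by arithmetic progressions.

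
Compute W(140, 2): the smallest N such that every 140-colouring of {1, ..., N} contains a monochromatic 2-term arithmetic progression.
W(140, 2) = 140 + 1 = 141

A 2-term AP is any pair of integers, so a monochromatic 2-AP exists iff some colour is used at least twice. With 140 colours, the colouring i ↦ i on {1, ..., 140} uses each colour once, avoiding any monochromatic pair, so W(140, 2) > 140. For {1, ..., 141}, pigeonhole forces two integers of the same colour, which form a monochromatic 2-AP. Hence W(140, 2) = 141.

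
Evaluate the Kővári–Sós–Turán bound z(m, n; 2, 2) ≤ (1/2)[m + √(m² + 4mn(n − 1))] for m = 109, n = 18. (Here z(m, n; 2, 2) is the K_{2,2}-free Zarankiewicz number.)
z(109, 18; 2, 2) ≤ (1/2)[109 + √(109² + 4·109·18·17)] = (1/2)[109 + √145297] = 245.0892

Kővári–Sós–Turán: let r_1, ..., r_109 be the row sums and z = Σ r_i the total number of 1s. Each pair of columns can share at most one row with both entries 1 (else a 2×2 all-ones block appears), so Σ_i C(r_i, 2) ≤ C(18, 2) = 153. By convexity Σ_i C(r_i, 2) ≥ 109·C(z/109, 2) = z(z − 109)/(2·109), giving z² − 109z − 109·18·17 ≤ 0 and hence z ≤ (1/2)[109 + √(11881 + 4·33354)] = (1/2)[109 + √145297] ≈ (1/2)(109 + 381.1784) = 245.0892.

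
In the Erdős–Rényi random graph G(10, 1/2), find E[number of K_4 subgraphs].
E[# K_4] = C(10, 4) · (1/2)^C(4, 2) = 210 / 2^6 = 105/32 = 3.28125

For each 4-subset S of vertices (there are C(10, 4) = 210 such S), let X_S = 1 if S induces a K_4 (all C(4, 2) = 6 edges present). Then P(X_S = 1) = (1/2)^6 = 1/64. By linearity of expectation, E[# K_4] = C(10, 4) · (1/2)^6 = 210 / 64 = 105/32 = 3.28125.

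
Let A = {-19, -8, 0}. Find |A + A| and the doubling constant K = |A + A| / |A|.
K = |A + A| / |A| = 6/3 = 2

Enumerate A + A = {a + b : a, b ∈ A}. With |A| = 3, there are |A|^2 = 9 ordered sum pairs; collecting distinct values, A + A = {-38, -27, -19, -16, -8, 0}, so |A + A| = 6. Thus K = 6/3 = 2. For comparison, the minimum possible |A + A| over all 3-element sets is 2·3 − 1 = 5 (so min K = 5/3), attained only by arithmetic progressions.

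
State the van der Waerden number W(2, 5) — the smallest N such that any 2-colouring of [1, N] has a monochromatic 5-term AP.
W(2, 5) = 178

W(2, 5) = 178. The lower bound W(2, 5) > 177 comes from an explicit good 2-colouring of [1, 177]; the upper bound W(2, 5) ≤ 178 was verified by exhaustive search over 2-colourings of [1, 178].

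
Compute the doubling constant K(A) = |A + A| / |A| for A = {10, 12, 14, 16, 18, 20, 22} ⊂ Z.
K = |A + A| / |A| = 13/7

Enumerate A + A = {a + b : a, b ∈ A}. With |A| = 7, there are |A|^2 = 49 ordered sum pairs; collecting distinct values, A + A = {20, 22, 24, 26, 28, 30, 32, 34, 36, 38, 40, 42, 44}, so |A + A| = 13. Thus K = 13/7. Here |A + A| = 2|A| − 1 = 13, the minimum possible — so K = 13/7 is minimal, which holds iff A is an arithmetic progression.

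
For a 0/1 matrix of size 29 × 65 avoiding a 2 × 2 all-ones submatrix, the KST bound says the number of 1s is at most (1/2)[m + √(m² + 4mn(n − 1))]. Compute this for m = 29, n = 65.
z(29, 65; 2, 2) ≤ (1/2)[29 + √(29² + 4·29·65·64)] = (1/2)[29 + √483401] = 362.1352

Kővári–Sós–Turán: let r_1, ..., r_29 be the row sums and z = Σ r_i the total number of 1s. Each pair of columns can share at most one row with both entries 1 (else a 2×2 all-ones block appears), so Σ_i C(r_i, 2) ≤ C(65, 2) = 2080. By convexity Σ_i C(r_i, 2) ≥ 29·C(z/29, 2) = z(z − 29)/(2·29), giving z² − 29z − 29·65·64 ≤ 0 and hence z ≤ (1/2)[29 + √(841 + 4·120640)] = (1/2)[29 + √483401] ≈ (1/2)(29 + 695.2705) = 362.1352.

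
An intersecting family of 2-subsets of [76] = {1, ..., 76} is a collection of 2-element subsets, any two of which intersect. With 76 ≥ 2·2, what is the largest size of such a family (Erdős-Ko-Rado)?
max |F| = C(75, 1) = 75

The Erdős-Ko-Rado theorem states: for n ≥ 2k, an intersecting family of k-subsets of an n-element set has size at most C(n − 1, k − 1), with equality for 'star' families {A ⊆ [n] : |A| = k, i ∈ A} (fix an element i). For n = 76, k = 2: C(75, 1) = 75.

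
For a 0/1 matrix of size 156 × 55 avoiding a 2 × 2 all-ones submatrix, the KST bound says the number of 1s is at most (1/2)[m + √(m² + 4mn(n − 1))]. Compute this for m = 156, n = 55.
z(156, 55; 2, 2) ≤ (1/2)[156 + √(156² + 4·156·55·54)] = (1/2)[156 + √1877616] = 763.1306

Kővári–Sós–Turán: let r_1, ..., r_156 be the row sums and z = Σ r_i the total number of 1s. Each pair of columns can share at most one row with both entries 1 (else a 2×2 all-ones block appears), so Σ_i C(r_i, 2) ≤ C(55, 2) = 1485. By convexity Σ_i C(r_i, 2) ≥ 156·C(z/156, 2) = z(z − 156)/(2·156), giving z² − 156z − 156·55·54 ≤ 0 and hence z ≤ (1/2)[156 + √(24336 + 4·463320)] = (1/2)[156 + √1877616] ≈ (1/2)(156 + 1370.2613) = 763.1306.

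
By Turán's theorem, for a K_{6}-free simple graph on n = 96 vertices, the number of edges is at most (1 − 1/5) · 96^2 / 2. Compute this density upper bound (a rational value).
Turán density bound = (4/5) · 96^2/2 = 18432/5 ≈ 3686.4

Turán's theorem: ex(n, K_{r+1}) is achieved by the complete r-partite Turán graph T(n, r) with parts as balanced as possible, and is at most (1 − 1/r) · n^2/2. For r = 5, n = 96: the density bound is (4/5) · 9216/2 = 18432/5 ≈ 3686.4. The integer-valued extremum is e(T(96, 5)) = 3686, which is strictly less than the density bound 18432/5 since 5 ∤ 96 (the parts of T(96, 5) cannot all be equal).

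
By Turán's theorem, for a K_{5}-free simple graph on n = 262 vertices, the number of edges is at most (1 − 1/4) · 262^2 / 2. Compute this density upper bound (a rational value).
Turán density bound = (3/4) · 262^2/2 = 51483/2 ≈ 25741.5

Turán's theorem: ex(n, K_{r+1}) is achieved by the complete r-partite Turán graph T(n, r) with parts as balanced as possible, and is at most (1 − 1/r) · n^2/2. For r = 4, n = 262: the density bound is (3/4) · 68644/2 = 51483/2 ≈ 25741.5. The integer-valued extremum is e(T(262, 4)) = 25741, which is strictly less than the density bound 51483/2 since 4 ∤ 262 (the parts of T(262, 4) cannot all be equal).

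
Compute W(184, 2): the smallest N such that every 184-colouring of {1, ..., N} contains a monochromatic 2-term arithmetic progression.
W(184, 2) = 184 + 1 = 185

A 2-term AP is any pair of integers, so a monochromatic 2-AP exists iff some colour is used at least twice. With 184 colours, the colouring i ↦ i on {1, ..., 184} uses each colour once, avoiding any monochromatic pair, so W(184, 2) > 184. For {1, ..., 185}, pigeonhole forces two integers of the same colour, which form a monochromatic 2-AP. Hence W(184, 2) = 185.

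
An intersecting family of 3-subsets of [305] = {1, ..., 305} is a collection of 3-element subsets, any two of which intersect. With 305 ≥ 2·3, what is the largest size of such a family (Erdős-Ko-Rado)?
max |F| = C(304, 2) = 46056

Erdős-Ko-Rado (1961): when n ≥ 2k, max |F| = C(n−1, k−1). The bound is attained by the star {A : i ∈ A} for any fixed i ∈ [n]. Here C(305−1, 3−1) = C(304, 2) = 46056.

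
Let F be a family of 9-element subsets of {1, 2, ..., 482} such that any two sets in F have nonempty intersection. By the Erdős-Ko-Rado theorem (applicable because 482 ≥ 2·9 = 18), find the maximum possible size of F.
max |F| = C(481, 8) = 67023404353584900

The Erdős-Ko-Rado theorem states: for n ≥ 2k, an intersecting family of k-subsets of an n-element set has size at most C(n − 1, k − 1), with equality for 'star' families {A ⊆ [n] : |A| = k, i ∈ A} (fix an element i). For n = 482, k = 9: C(481, 8) = 67023404353584900.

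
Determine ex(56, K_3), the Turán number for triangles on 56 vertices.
ex(56, K_3) = ⌊56^2/4⌋ = 784

Mantel (1907): a triangle-free graph on n vertices has at most ⌊n^2/4⌋ edges, with equality for the complete bipartite graph K_{⌊n/2⌋, ⌈n/2⌉}. For n = 56: ⌊56^2/4⌋ = ⌊3136/4⌋ = 784. The extremal graph is K_{28, 28}, which has 28·28 = 784 edges.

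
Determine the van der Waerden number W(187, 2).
W(187, 2) = 187 + 1 = 188

A 2-term AP is any pair of integers, so a monochromatic 2-AP exists iff some colour is used at least twice. With 187 colours, the colouring i ↦ i on {1, ..., 187} uses each colour once, avoiding any monochromatic pair, so W(187, 2) > 187. For {1, ..., 188}, pigeonhole forces two integers of the same colour, which form a monochromatic 2-AP. Hence W(187, 2) = 188.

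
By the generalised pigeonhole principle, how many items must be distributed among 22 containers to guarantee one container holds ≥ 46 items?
n = (46 − 1)·22 + 1 = 991

By the generalised pigeonhole principle, to guarantee some box contains ≥ r objects we need more than (r − 1) · k objects total. Threshold: n = (r − 1) · k + 1. With r = 46 and k = 22: n = 45 · 22 + 1 = 990 + 1 = 991. For n = 990 = 45 · 22, we can put exactly 45 objects in every box, avoiding 46 in any single one — so 991 is tight.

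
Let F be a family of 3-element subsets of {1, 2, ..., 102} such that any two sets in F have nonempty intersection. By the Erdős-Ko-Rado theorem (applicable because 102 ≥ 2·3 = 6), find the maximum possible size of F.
max |F| = C(101, 2) = 5050

Erdős-Ko-Rado (1961): when n ≥ 2k, max |F| = C(n−1, k−1). The bound is attained by the star {A : i ∈ A} for any fixed i ∈ [n]. Here C(102−1, 3−1) = C(101, 2) = 5050.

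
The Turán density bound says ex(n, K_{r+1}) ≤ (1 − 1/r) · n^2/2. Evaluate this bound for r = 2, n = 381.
Turán density bound = (1/2) · 381^2/2 = 145161/4 ≈ 36290.25

Turán's theorem: ex(n, K_{r+1}) is achieved by the complete r-partite Turán graph T(n, r) with parts as balanced as possible, and is at most (1 − 1/r) · n^2/2. For r = 2, n = 381: the density bound is (1/2) · 145161/2 = 145161/4 ≈ 36290.25. The integer-valued extremum is e(T(381, 2)) = 36290, which is strictly less than the density bound 145161/4 since 2 ∤ 381 (the parts of T(381, 2) cannot all be equal).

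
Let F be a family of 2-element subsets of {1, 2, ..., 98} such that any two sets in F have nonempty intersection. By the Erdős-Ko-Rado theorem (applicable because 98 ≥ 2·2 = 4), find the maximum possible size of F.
max |F| = C(97, 1) = 97

The Erdős-Ko-Rado theorem states: for n ≥ 2k, an intersecting family of k-subsets of an n-element set has size at most C(n − 1, k − 1), with equality for 'star' families {A ⊆ [n] : |A| = k, i ∈ A} (fix an element i). For n = 98, k = 2: C(97, 1) = 97.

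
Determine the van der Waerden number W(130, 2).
W(130, 2) = 130 + 1 = 131

A 2-term AP is any pair of integers, so a monochromatic 2-AP exists iff some colour is used at least twice. With 130 colours, the colouring i ↦ i on {1, ..., 130} uses each colour once, avoiding any monochromatic pair, so W(130, 2) > 130. For {1, ..., 131}, pigeonhole forces two integers of the same colour, which form a monochromatic 2-AP. Hence W(130, 2) = 131.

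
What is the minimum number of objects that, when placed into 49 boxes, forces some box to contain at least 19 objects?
n = (19 − 1)·49 + 1 = 883

By the generalised pigeonhole principle, to guarantee some box contains ≥ r objects we need more than (r − 1) · k objects total. Threshold: n = (r − 1) · k + 1. With r = 19 and k = 49: n = 18 · 49 + 1 = 882 + 1 = 883. For n = 882 = 18 · 49, we can put exactly 18 objects in every box, avoiding 19 in any single one — so 883 is tight.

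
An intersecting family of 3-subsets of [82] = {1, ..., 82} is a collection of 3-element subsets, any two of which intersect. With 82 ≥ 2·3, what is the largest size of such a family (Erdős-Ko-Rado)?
max |F| = C(81, 2) = 3240

Erdős-Ko-Rado (1961): when n ≥ 2k, max |F| = C(n−1, k−1). The bound is attained by the star {A : i ∈ A} for any fixed i ∈ [n]. Here C(82−1, 3−1) = C(81, 2) = 3240.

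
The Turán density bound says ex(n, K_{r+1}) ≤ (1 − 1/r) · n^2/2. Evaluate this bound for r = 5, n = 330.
Turán density bound = (4/5) · 330^2/2 = 43560

Turán's theorem: ex(n, K_{r+1}) is achieved by the complete r-partite Turán graph T(n, r) with parts as balanced as possible, and is at most (1 − 1/r) · n^2/2. For r = 5, n = 330: the density bound is (4/5) · 108900/2 = 43560. Since 5 ∣ 330, the Turán graph T(330, 5) has parts of equal size 66, and its edge count e(T(330, 5)) = 43560 attains the density bound exactly.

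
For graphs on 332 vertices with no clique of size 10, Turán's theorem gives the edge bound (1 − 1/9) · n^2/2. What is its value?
Turán density bound = (8/9) · 332^2/2 = 440896/9 ≈ 48988.4444

Turán's theorem: ex(n, K_{r+1}) is achieved by the complete r-partite Turán graph T(n, r) with parts as balanced as possible, and is at most (1 − 1/r) · n^2/2. For r = 9, n = 332: the density bound is (8/9) · 110224/2 = 440896/9 ≈ 48988.4444. The integer-valued extremum is e(T(332, 9)) = 48988, which is strictly less than the density bound 440896/9 since 9 ∤ 332 (the parts of T(332, 9) cannot all be equal).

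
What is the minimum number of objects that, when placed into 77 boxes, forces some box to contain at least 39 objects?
n = (39 − 1)·77 + 1 = 2927

By the generalised pigeonhole principle, to guarantee some box contains ≥ r objects we need more than (r − 1) · k objects total. Threshold: n = (r − 1) · k + 1. With r = 39 and k = 77: n = 38 · 77 + 1 = 2926 + 1 = 2927. For n = 2926 = 38 · 77, we can put exactly 38 objects in every box, avoiding 39 in any single one — so 2927 is tight.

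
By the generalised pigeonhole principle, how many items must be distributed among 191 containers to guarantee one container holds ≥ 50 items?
n = (50 − 1)·191 + 1 = 9360

By the generalised pigeonhole principle, to guarantee some box contains ≥ r objects we need more than (r − 1) · k objects total. Threshold: n = (r − 1) · k + 1. With r = 50 and k = 191: n = 49 · 191 + 1 = 9359 + 1 = 9360. For n = 9359 = 49 · 191, we can put exactly 49 objects in every box, avoiding 50 in any single one — so 9360 is tight.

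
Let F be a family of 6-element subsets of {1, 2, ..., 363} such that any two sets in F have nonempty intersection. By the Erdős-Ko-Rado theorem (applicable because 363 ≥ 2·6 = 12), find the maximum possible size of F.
max |F| = C(362, 5) = 50386536012

Erdős-Ko-Rado (1961): when n ≥ 2k, max |F| = C(n−1, k−1). The bound is attained by the star {A : i ∈ A} for any fixed i ∈ [n]. Here C(363−1, 6−1) = C(362, 5) = 50386536012.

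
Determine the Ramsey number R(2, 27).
R(2, 27) = 27

R(2, k) = k for all k ≥ 2: in a 2-colouring of K_k, either some edge is red (a red K_2) or all edges are blue (a blue K_k). And K_{26} coloured all-blue has no blue K_27, so R(2, 27) > 26. Hence R(2, 27) = 27.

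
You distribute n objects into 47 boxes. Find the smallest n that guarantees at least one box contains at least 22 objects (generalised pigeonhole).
n = (22 − 1)·47 + 1 = 988

By the generalised pigeonhole principle, to guarantee some box contains ≥ r objects we need more than (r − 1) · k objects total. Threshold: n = (r − 1) · k + 1. With r = 22 and k = 47: n = 21 · 47 + 1 = 987 + 1 = 988. For n = 987 = 21 · 47, we can put exactly 21 objects in every box, avoiding 22 in any single one — so 988 is tight.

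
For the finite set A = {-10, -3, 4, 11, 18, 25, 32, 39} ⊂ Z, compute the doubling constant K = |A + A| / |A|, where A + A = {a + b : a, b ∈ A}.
K = |A + A| / |A| = 15/8

Enumerate A + A = {a + b : a, b ∈ A}. With |A| = 8, there are |A|^2 = 64 ordered sum pairs; collecting distinct values, A + A = {-20, -13, -6, 1, 8, 15, 22, 29, 36, 43, 50, 57, 64, 71, 78}, so |A + A| = 15. Thus K = 15/8. Here |A + A| = 2|A| − 1 = 15, the minimum possible — so K = 15/8 is minimal, which holds iff A is an arithmetic progression.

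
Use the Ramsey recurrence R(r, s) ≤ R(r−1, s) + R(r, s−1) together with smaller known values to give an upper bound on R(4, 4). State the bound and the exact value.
R(4, 4) ≤ R(3, 4) + R(4, 3) = 9 + 9 = 18; exact value R(4, 4) = 18.

The Erdős–Szekeres recurrence R(r, s) ≤ R(r−1, s) + R(r, s−1) applied to (r, s) = (4, 4) gives
  R(4, 4) ≤ R(3, 4) + R(4, 3) = 9 + 9 = 18.
(Recall R(2, k) = k and R is symmetric.) Here the recurrence bound is tight: a matching lower-bound construction on K_{17} shows R(4, 4) > 17, so R(4, 4) = 18 exactly.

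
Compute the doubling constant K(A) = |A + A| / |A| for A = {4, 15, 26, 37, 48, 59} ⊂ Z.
K = |A + A| / |A| = 11/6

Enumerate A + A = {a + b : a, b ∈ A}. With |A| = 6, there are |A|^2 = 36 ordered sum pairs; collecting distinct values, A + A = {8, 19, 30, 41, 52, 63, 74, 85, 96, 107, 118}, so |A + A| = 11. Thus K = 11/6. Here |A + A| = 2|A| − 1 = 11, the minimum possible — so K = 11/6 is minimal, which holds iff A is an arithmetic progression.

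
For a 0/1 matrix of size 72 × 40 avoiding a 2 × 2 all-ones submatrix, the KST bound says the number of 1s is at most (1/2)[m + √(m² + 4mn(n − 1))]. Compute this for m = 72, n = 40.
z(72, 40; 2, 2) ≤ (1/2)[72 + √(72² + 4·72·40·39)] = (1/2)[72 + √454464] = 373.0697

Kővári–Sós–Turán: let r_1, ..., r_72 be the row sums and z = Σ r_i the total number of 1s. Each pair of columns can share at most one row with both entries 1 (else a 2×2 all-ones block appears), so Σ_i C(r_i, 2) ≤ C(40, 2) = 780. By convexity Σ_i C(r_i, 2) ≥ 72·C(z/72, 2) = z(z − 72)/(2·72), giving z² − 72z − 72·40·39 ≤ 0 and hence z ≤ (1/2)[72 + √(5184 + 4·112320)] = (1/2)[72 + √454464] ≈ (1/2)(72 + 674.1395) = 373.0697.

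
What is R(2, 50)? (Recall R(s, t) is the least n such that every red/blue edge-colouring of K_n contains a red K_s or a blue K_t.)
R(2, 50) = 50

R(2, k) = k for all k ≥ 2: in a 2-colouring of K_k, either some edge is red (a red K_2) or all edges are blue (a blue K_k). And K_{49} coloured all-blue has no blue K_50, so R(2, 50) > 49. Hence R(2, 50) = 50.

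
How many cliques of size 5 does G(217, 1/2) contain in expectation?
E[# K_5] = C(217, 5) · (1/2)^C(5, 2) = 3827930778 / 2^10 = 1913965389/512 ≈ 3738213.650391

For each 5-subset S of vertices (there are C(217, 5) = 3827930778 such S), let X_S = 1 if S induces a K_5 (all C(5, 2) = 10 edges present). Then P(X_S = 1) = (1/2)^10 = 1/1024. By linearity of expectation, E[# K_5] = C(217, 5) · (1/2)^10 = 3827930778 / 1024 = 1913965389/512 ≈ 3738213.650391.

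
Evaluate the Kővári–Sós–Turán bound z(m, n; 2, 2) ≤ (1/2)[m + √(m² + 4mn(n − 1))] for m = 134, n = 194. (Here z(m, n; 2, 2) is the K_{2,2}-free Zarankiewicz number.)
z(134, 194; 2, 2) ≤ (1/2)[134 + √(134² + 4·134·194·193)] = (1/2)[134 + √20086868] = 2307.9188

Kővári–Sós–Turán: let r_1, ..., r_134 be the row sums and z = Σ r_i the total number of 1s. Each pair of columns can share at most one row with both entries 1 (else a 2×2 all-ones block appears), so Σ_i C(r_i, 2) ≤ C(194, 2) = 18721. By convexity Σ_i C(r_i, 2) ≥ 134·C(z/134, 2) = z(z − 134)/(2·134), giving z² − 134z − 134·194·193 ≤ 0 and hence z ≤ (1/2)[134 + √(17956 + 4·5017228)] = (1/2)[134 + √20086868] ≈ (1/2)(134 + 4481.8376) = 2307.9188.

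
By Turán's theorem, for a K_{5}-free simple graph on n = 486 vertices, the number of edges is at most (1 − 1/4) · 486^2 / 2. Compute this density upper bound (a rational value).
Turán density bound = (3/4) · 486^2/2 = 177147/2 ≈ 88573.5

Turán's theorem: ex(n, K_{r+1}) is achieved by the complete r-partite Turán graph T(n, r) with parts as balanced as possible, and is at most (1 − 1/r) · n^2/2. For r = 4, n = 486: the density bound is (3/4) · 236196/2 = 177147/2 ≈ 88573.5. The integer-valued extremum is e(T(486, 4)) = 88573, which is strictly less than the density bound 177147/2 since 4 ∤ 486 (the parts of T(486, 4) cannot all be equal).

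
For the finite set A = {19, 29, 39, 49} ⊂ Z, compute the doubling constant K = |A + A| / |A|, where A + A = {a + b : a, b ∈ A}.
K = |A + A| / |A| = 7/4

Enumerate A + A = {a + b : a, b ∈ A}. With |A| = 4, there are |A|^2 = 16 ordered sum pairs; collecting distinct values, A + A = {38, 48, 58, 68, 78, 88, 98}, so |A + A| = 7. Thus K = 7/4. Here |A + A| = 2|A| − 1 = 7, the minimum possible — so K = 7/4 is minimal, which holds iff A is an arithmetic progression.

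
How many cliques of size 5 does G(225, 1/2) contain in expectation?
E[# K_5] = C(225, 5) · (1/2)^C(5, 2) = 4595146920 / 2^10 = 574393365/128 = 4487448.1640625

For each 5-subset S of vertices (there are C(225, 5) = 4595146920 such S), let X_S = 1 if S induces a K_5 (all C(5, 2) = 10 edges present). Then P(X_S = 1) = (1/2)^10 = 1/1024. By linearity of expectation, E[# K_5] = C(225, 5) · (1/2)^10 = 4595146920 / 1024 = 574393365/128 = 4487448.1640625.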